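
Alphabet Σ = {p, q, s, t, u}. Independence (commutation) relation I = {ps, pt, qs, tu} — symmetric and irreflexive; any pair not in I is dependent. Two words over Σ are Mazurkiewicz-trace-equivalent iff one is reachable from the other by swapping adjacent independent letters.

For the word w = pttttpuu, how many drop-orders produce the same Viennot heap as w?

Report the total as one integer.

0(p) covers ∅
1(t) covers ∅
2(t) covers 1:t
3(t) covers 2:t
4(t) covers 3:t
5(p) covers 0:p
6(u) covers 5:p
7(u) covers 6:u
floor of heap: 0:p, 1:t
completions by unplaced set U, small U first (add the entries for U minus each lowest piece of U):
  |U|=1: {4}:1  {7}:1
  |U|=2: {3,4}:1  {4,7}:2  {6,7}:1
  |U|=3: {2,3,4}:1  {3,4,7}:3  {4,6,7}:3  {5,6,7}:1
  |U|=4: {0,5,6,7}:1  {1,2,3,4}:1  {2,3,4,7}:4  {3,4,6,7}:6  {4,5,6,7}:4
  |U|=5: {0,4,5,6,7}:5  {1,2,3,4,7}:5  {2,3,4,6,7}:10  {3,4,5,6,7}:10
  |U|=6: {0,3,4,5,6,7}:15  {1,2,3,4,6,7}:15  {2,3,4,5,6,7}:20
  start at 0(p): 35
  start at 1(t): 35
sum over floor = 70

70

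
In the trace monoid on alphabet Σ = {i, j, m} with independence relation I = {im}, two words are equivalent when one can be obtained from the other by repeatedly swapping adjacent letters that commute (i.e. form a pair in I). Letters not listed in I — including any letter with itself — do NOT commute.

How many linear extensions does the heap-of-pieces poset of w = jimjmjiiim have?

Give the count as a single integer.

8

drop 0:j onto floor
drop 1:i onto {0:j}
drop 2:m onto {0:j}
drop 3:j onto {1:i, 2:m}
drop 4:m onto {3:j}
drop 5:j onto {4:m}
drop 6:i onto {5:j}
drop 7:i onto {6:i}
drop 8:i onto {7:i}
drop 9:m onto {5:j}
ground layer = {0:j}
drop-orders for the pieces not yet dropped (sum over which currently-grounded one goes next):
  1 to go: {8} 1  {9} 1
  2 to go: {7,8} 1  {8,9} 2
  3 to go: {6,7,8} 1  {7,8,9} 3
  4 to go: {6,7,8,9} 4
  5 to go: {5,6,7,8,9} 4
  6 to go: {4,5,6,7,8,9} 4
  7 to go: {3,4,5,6,7,8,9} 4
  8 to go: {1,3,4,5,6,7,8,9} 4  {2,3,4,5,6,7,8,9} 4
  if 0:j drops first: 8 orders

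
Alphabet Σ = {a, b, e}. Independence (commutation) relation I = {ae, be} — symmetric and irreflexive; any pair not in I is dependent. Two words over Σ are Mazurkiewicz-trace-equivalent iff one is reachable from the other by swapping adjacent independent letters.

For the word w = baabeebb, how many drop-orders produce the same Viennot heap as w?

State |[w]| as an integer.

28

0(b) covers ∅
1(a) covers 0:b
2(a) covers 1:a
3(b) covers 2:a
4(e) covers ∅
5(e) covers 4:e
6(b) covers 3:b
7(b) covers 6:b
floor of heap: 0:b, 4:e
completions by unplaced set U, small U first (add the entries for U minus each lowest piece of U):
  |U|=1: {5}:1  {7}:1
  |U|=2: {4,5}:1  {5,7}:2  {6,7}:1
  |U|=3: {3,6,7}:1  {4,5,7}:3  {5,6,7}:3
  |U|=4: {2,3,6,7}:1  {3,5,6,7}:4  {4,5,6,7}:6
  |U|=5: {1,2,3,6,7}:1  {2,3,5,6,7}:5  {3,4,5,6,7}:10
  |U|=6: {0,1,2,3,6,7}:1  {1,2,3,5,6,7}:6  {2,3,4,5,6,7}:15
  start at 0(b): 21
  start at 4(e): 7
sum over floor = 28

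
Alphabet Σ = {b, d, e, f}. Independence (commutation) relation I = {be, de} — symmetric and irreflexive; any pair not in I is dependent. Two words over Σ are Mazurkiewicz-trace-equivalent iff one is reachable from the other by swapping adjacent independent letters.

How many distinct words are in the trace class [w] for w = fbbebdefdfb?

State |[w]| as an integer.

15

#0=f has no predecessor
#1=b depends on [0:f]
#2=b depends on [1:b]
#3=e depends on [0:f]
#4=b depends on [2:b]
#5=d depends on [4:b]
#6=e depends on [3:e]
#7=f depends on [5:d, 6:e]
#8=d depends on [7:f]
#9=f depends on [8:d]
#10=b depends on [9:f]
sources: [0:f]
N(rest) = Σ N(rest − s) over sources s of rest; N(one piece) = 1:
  size 1 → [10]=1
  size 2 → [9,10]=1
  size 3 → [8,9,10]=1
  size 4 → [7,8,9,10]=1
  size 5 → [5,7,8,9,10]=1  [6,7,8,9,10]=1
  size 6 → [3,6,7,8,9,10]=1  [4,5,7,8,9,10]=1  [5,6,7,8,9,10]=2
  size 7 → [2,4,5,7,8,9,10]=1  [3,5,6,7,8,9,10]=3  [4,5,6,7,8,9,10]=3
  size 8 → [1,2,4,5,7,8,9,10]=1  [2,4,5,6,7,8,9,10]=4  [3,4,5,6,7,8,9,10]=6
  size 9 → [1,2,4,5,6,7,8,9,10]=5  [2,3,4,5,6,7,8,9,10]=10
  first=0(f) contributes 15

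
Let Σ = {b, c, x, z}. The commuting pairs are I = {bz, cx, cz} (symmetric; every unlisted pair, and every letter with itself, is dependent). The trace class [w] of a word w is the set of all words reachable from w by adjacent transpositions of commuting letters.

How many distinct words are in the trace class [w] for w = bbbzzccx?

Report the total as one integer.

46

piece 0:b — minimal
piece 1:b rests on {0:b}
piece 2:b rests on {1:b}
piece 3:z — minimal
piece 4:z rests on {3:z}
piece 5:c rests on {2:b}
piece 6:c rests on {5:c}
piece 7:x rests on {2:b, 4:z}
minimal pieces: {0:b, 3:z}
ways to finish when only these pieces remain (= sum over removing one remaining piece with nothing left below it):
  1 left: {6}→1  {7}→1
  2 left: {4,7}→1  {5,6}→1  {6,7}→2
  3 left: {3,4,7}→1  {4,6,7}→3  {5,6,7}→3
  4 left: {2,5,6,7}→3  {3,4,6,7}→4  {4,5,6,7}→6
  5 left: {1,2,5,6,7}→3  {2,4,5,6,7}→9  {3,4,5,6,7}→10
  6 left: {0,1,2,5,6,7}→3  {1,2,4,5,6,7}→12  {2,3,4,5,6,7}→19
  placing 0:b first → 31 extensions
  placing 3:z first → 15 extensions
total linear extensions = 46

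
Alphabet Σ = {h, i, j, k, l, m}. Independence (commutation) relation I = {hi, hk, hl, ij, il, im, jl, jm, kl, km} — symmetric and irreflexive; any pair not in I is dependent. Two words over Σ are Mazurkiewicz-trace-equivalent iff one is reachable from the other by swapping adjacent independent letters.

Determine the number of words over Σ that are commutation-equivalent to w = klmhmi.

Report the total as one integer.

#0=k has no predecessor
#1=l has no predecessor
#2=m depends on [1:l]
#3=h depends on [2:m]
#4=m depends on [3:h]
#5=i depends on [0:k]
sources: [0:k, 1:l]
N(rest) = Σ N(rest − s) over sources s of rest; N(one piece) = 1:
  size 1 → [4]=1  [5]=1
  size 2 → [0,5]=1  [3,4]=1  [4,5]=2
  size 3 → [0,4,5]=3  [2,3,4]=1  [3,4,5]=3
  size 4 → [0,3,4,5]=6  [1,2,3,4]=1  [2,3,4,5]=4
  first=0(k) contributes 5
  first=1(l) contributes 10
|[w]| = 15

15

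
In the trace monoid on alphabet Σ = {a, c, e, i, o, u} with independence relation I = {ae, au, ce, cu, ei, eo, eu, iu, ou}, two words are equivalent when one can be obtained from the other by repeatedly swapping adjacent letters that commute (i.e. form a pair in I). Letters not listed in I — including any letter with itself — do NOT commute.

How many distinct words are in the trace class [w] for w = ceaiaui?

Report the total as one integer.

piece 0:c — minimal
piece 1:e — minimal
piece 2:a rests on {0:c}
piece 3:i rests on {2:a}
piece 4:a rests on {3:i}
piece 5:u — minimal
piece 6:i rests on {4:a}
minimal pieces: {0:c, 1:e, 5:u}
ways to finish when only these pieces remain (= sum over removing one remaining piece with nothing left below it):
  1 left: {1}→1  {5}→1  {6}→1
  2 left: {1,5}→2  {1,6}→2  {4,6}→1  {5,6}→2
  3 left: {1,4,6}→3  {1,5,6}→6  {3,4,6}→1  {4,5,6}→3
  4 left: {1,3,4,6}→4  {1,4,5,6}→12  {2,3,4,6}→1  {3,4,5,6}→4
  5 left: {0,2,3,4,6}→1  {1,2,3,4,6}→5  {1,3,4,5,6}→20  {2,3,4,5,6}→5
  placing 0:c first → 30 extensions
  placing 1:e first → 6 extensions
  placing 5:u first → 6 extensions
total linear extensions = 42

42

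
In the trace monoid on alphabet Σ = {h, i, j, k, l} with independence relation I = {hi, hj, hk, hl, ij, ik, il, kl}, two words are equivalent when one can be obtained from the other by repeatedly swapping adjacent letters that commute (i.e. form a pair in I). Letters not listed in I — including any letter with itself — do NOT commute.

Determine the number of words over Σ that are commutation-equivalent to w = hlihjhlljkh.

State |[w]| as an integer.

2310

piece 0:h — minimal
piece 1:l — minimal
piece 2:i — minimal
piece 3:h rests on {0:h}
piece 4:j rests on {1:l}
piece 5:h rests on {3:h}
piece 6:l rests on {4:j}
piece 7:l rests on {6:l}
piece 8:j rests on {7:l}
piece 9:k rests on {8:j}
piece 10:h rests on {5:h}
minimal pieces: {0:h, 1:l, 2:i}
ways to finish when only these pieces remain (= sum over removing one remaining piece with nothing left below it):
  1 left: {2}→1  {9}→1  {10}→1
  2 left: {2,9}→2  {2,10}→2  {5,10}→1  {8,9}→1  {9,10}→2
  3 left: {2,5,10}→3  {2,8,9}→3  {2,9,10}→6  {3,5,10}→1  {5,9,10}→3  {7,8,9}→1  {8,9,10}→3
  4 left: {0,3,5,10}→1  {2,3,5,10}→4  {2,5,9,10}→12  {2,7,8,9}→4  {2,8,9,10}→12  {3,5,9,10}→4  {5,8,9,10}→6  {6,7,8,9}→1  {7,8,9,10}→4
  5 left: {0,2,3,5,10}→5  {0,3,5,9,10}→5  {2,3,5,9,10}→20  {2,5,8,9,10}→30  {2,6,7,8,9}→5  {2,7,8,9,10}→20  {3,5,8,9,10}→10  {4,6,7,8,9}→1  {5,7,8,9,10}→10  {6,7,8,9,10}→5
  6 left: {0,2,3,5,9,10}→30  {0,3,5,8,9,10}→15  {1,4,6,7,8,9}→1  {2,3,5,8,9,10}→60  {2,4,6,7,8,9}→6  {2,5,7,8,9,10}→60  {2,6,7,8,9,10}→30  {3,5,7,8,9,10}→20  {4,6,7,8,9,10}→6  {5,6,7,8,9,10}→15
  7 left: {0,2,3,5,8,9,10}→105  {0,3,5,7,8,9,10}→35  {1,2,4,6,7,8,9}→7  {1,4,6,7,8,9,10}→7  {2,3,5,7,8,9,10}→140  {2,4,6,7,8,9,10}→42  {2,5,6,7,8,9,10}→105  {3,5,6,7,8,9,10}→35  {4,5,6,7,8,9,10}→21
  8 left: {0,2,3,5,7,8,9,10}→280  {0,3,5,6,7,8,9,10}→70  {1,2,4,6,7,8,9,10}→56  {1,4,5,6,7,8,9,10}→28  {2,3,5,6,7,8,9,10}→280  {2,4,5,6,7,8,9,10}→168  {3,4,5,6,7,8,9,10}→56
  9 left: {0,2,3,5,6,7,8,9,10}→630  {0,3,4,5,6,7,8,9,10}→126  {1,2,4,5,6,7,8,9,10}→252  {1,3,4,5,6,7,8,9,10}→84  {2,3,4,5,6,7,8,9,10}→504
  placing 0:h first → 840 extensions
  placing 1:l first → 1260 extensions
  placing 2:i first → 210 extensions
total linear extensions = 2310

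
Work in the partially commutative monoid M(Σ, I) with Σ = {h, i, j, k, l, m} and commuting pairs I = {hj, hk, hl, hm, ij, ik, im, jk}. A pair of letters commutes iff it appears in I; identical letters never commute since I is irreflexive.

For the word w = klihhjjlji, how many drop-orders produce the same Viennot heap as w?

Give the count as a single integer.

50

drop 0:k onto floor
drop 1:l onto {0:k}
drop 2:i onto {1:l}
drop 3:h onto {2:i}
drop 4:h onto {3:h}
drop 5:j onto {1:l}
drop 6:j onto {5:j}
drop 7:l onto {2:i, 6:j}
drop 8:j onto {7:l}
drop 9:i onto {4:h, 7:l}
ground layer = {0:k}
drop-orders for the pieces not yet dropped (sum over which currently-grounded one goes next):
  1 to go: {8} 1  {9} 1
  2 to go: {4,9} 1  {8,9} 2
  3 to go: {3,4,9} 1  {4,8,9} 3  {7,8,9} 2
  4 to go: {3,4,8,9} 4  {4,7,8,9} 5  {6,7,8,9} 2
  5 to go: {3,4,7,8,9} 9  {4,6,7,8,9} 7  {5,6,7,8,9} 2
  6 to go: {2,3,4,7,8,9} 9  {3,4,6,7,8,9} 16  {4,5,6,7,8,9} 9
  7 to go: {2,3,4,6,7,8,9} 25  {3,4,5,6,7,8,9} 25
  8 to go: {2,3,4,5,6,7,8,9} 50
  if 0:k drops first: 50 orders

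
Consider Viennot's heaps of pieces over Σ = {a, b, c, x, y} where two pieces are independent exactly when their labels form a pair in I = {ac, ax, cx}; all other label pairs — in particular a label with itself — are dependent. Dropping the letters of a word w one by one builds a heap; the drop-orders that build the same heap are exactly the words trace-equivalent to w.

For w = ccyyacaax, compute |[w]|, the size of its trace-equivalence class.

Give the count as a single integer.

20

drop 0:c onto floor
drop 1:c onto {0:c}
drop 2:y onto {1:c}
drop 3:y onto {2:y}
drop 4:a onto {3:y}
drop 5:c onto {3:y}
drop 6:a onto {4:a}
drop 7:a onto {6:a}
drop 8:x onto {3:y}
ground layer = {0:c}
drop-orders for the pieces not yet dropped (sum over which currently-grounded one goes next):
  1 to go: {5} 1  {7} 1  {8} 1
  2 to go: {5,7} 2  {5,8} 2  {6,7} 1  {7,8} 2
  3 to go: {4,6,7} 1  {5,6,7} 3  {5,7,8} 6  {6,7,8} 3
  4 to go: {4,5,6,7} 4  {4,6,7,8} 4  {5,6,7,8} 12
  5 to go: {4,5,6,7,8} 20
  6 to go: {3,4,5,6,7,8} 20
  7 to go: {2,3,4,5,6,7,8} 20
  if 0:c drops first: 20 orders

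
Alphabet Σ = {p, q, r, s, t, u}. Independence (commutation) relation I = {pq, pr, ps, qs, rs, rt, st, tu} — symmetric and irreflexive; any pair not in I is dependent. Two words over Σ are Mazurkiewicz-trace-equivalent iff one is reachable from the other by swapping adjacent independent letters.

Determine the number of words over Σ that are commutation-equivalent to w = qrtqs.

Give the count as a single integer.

piece 0:q — minimal
piece 1:r rests on {0:q}
piece 2:t rests on {0:q}
piece 3:q rests on {1:r, 2:t}
piece 4:s — minimal
minimal pieces: {0:q, 4:s}
ways to finish when only these pieces remain (= sum over removing one remaining piece with nothing left below it):
  1 left: {3}→1  {4}→1
  2 left: {1,3}→1  {2,3}→1  {3,4}→2
  3 left: {1,2,3}→2  {1,3,4}→3  {2,3,4}→3
  placing 0:q first → 8 extensions
  placing 4:s first → 2 extensions
total linear extensions = 10

10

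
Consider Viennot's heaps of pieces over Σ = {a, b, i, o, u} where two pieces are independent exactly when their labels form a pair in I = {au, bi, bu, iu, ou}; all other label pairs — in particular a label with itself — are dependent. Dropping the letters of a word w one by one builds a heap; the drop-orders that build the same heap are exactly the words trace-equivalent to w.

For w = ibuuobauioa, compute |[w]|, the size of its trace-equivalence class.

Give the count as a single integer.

piece 0:i — minimal
piece 1:b — minimal
piece 2:u — minimal
piece 3:u rests on {2:u}
piece 4:o rests on {0:i, 1:b}
piece 5:b rests on {4:o}
piece 6:a rests on {5:b}
piece 7:u rests on {3:u}
piece 8:i rests on {6:a}
piece 9:o rests on {8:i}
piece 10:a rests on {9:o}
minimal pieces: {0:i, 1:b, 2:u}
ways to finish when only these pieces remain (= sum over removing one remaining piece with nothing left below it):
  1 left: {7}→1  {10}→1
  2 left: {3,7}→1  {7,10}→2  {9,10}→1
  3 left: {2,3,7}→1  {3,7,10}→3  {7,9,10}→3  {8,9,10}→1
  4 left: {2,3,7,10}→4  {3,7,9,10}→6  {6,8,9,10}→1  {7,8,9,10}→4
  5 left: {2,3,7,9,10}→10  {3,7,8,9,10}→10  {5,6,8,9,10}→1  {6,7,8,9,10}→5
  6 left: {2,3,7,8,9,10}→20  {3,6,7,8,9,10}→15  {4,5,6,8,9,10}→1  {5,6,7,8,9,10}→6
  7 left: {0,4,5,6,8,9,10}→1  {1,4,5,6,8,9,10}→1  {2,3,6,7,8,9,10}→35  {3,5,6,7,8,9,10}→21  {4,5,6,7,8,9,10}→7
  8 left: {0,1,4,5,6,8,9,10}→2  {0,4,5,6,7,8,9,10}→8  {1,4,5,6,7,8,9,10}→8  {2,3,5,6,7,8,9,10}→56  {3,4,5,6,7,8,9,10}→28
  9 left: {0,1,4,5,6,7,8,9,10}→18  {0,3,4,5,6,7,8,9,10}→36  {1,3,4,5,6,7,8,9,10}→36  {2,3,4,5,6,7,8,9,10}→84
  placing 0:i first → 120 extensions
  placing 1:b first → 120 extensions
  placing 2:u first → 90 extensions
total linear extensions = 330

330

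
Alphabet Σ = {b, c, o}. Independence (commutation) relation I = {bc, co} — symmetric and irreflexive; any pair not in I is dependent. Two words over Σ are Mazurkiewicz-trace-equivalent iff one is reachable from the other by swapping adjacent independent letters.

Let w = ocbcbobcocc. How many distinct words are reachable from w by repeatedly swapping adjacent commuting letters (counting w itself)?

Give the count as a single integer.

drop 0:o onto floor
drop 1:c onto floor
drop 2:b onto {0:o}
drop 3:c onto {1:c}
drop 4:b onto {2:b}
drop 5:o onto {4:b}
drop 6:b onto {5:o}
drop 7:c onto {3:c}
drop 8:o onto {6:b}
drop 9:c onto {7:c}
drop 10:c onto {9:c}
ground layer = {0:o, 1:c}
drop-orders for the pieces not yet dropped (sum over which currently-grounded one goes next):
  1 to go: {8} 1  {10} 1
  2 to go: {6,8} 1  {8,10} 2  {9,10} 1
  3 to go: {5,6,8} 1  {6,8,10} 3  {7,9,10} 1  {8,9,10} 3
  4 to go: {3,7,9,10} 1  {4,5,6,8} 1  {5,6,8,10} 4  {6,8,9,10} 6  {7,8,9,10} 4
  5 to go: {1,3,7,9,10} 1  {2,4,5,6,8} 1  {3,7,8,9,10} 5  {4,5,6,8,10} 5  {5,6,8,9,10} 10  {6,7,8,9,10} 10
  6 to go: {0,2,4,5,6,8} 1  {1,3,7,8,9,10} 6  {2,4,5,6,8,10} 6  {3,6,7,8,9,10} 15  {4,5,6,8,9,10} 15  {5,6,7,8,9,10} 20
  7 to go: {0,2,4,5,6,8,10} 7  {1,3,6,7,8,9,10} 21  {2,4,5,6,8,9,10} 21  {3,5,6,7,8,9,10} 35  {4,5,6,7,8,9,10} 35
  8 to go: {0,2,4,5,6,8,9,10} 28  {1,3,5,6,7,8,9,10} 56  {2,4,5,6,7,8,9,10} 56  {3,4,5,6,7,8,9,10} 70
  9 to go: {0,2,4,5,6,7,8,9,10} 84  {1,3,4,5,6,7,8,9,10} 126  {2,3,4,5,6,7,8,9,10} 126
  if 0:o drops first: 252 orders
  if 1:c drops first: 210 orders
heap linearizations: 462

462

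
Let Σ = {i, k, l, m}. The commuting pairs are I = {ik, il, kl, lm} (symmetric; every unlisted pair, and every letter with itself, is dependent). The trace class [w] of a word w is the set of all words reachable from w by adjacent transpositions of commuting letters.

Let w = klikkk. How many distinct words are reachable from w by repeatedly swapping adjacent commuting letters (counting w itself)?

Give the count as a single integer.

piece 0:k — minimal
piece 1:l — minimal
piece 2:i — minimal
piece 3:k rests on {0:k}
piece 4:k rests on {3:k}
piece 5:k rests on {4:k}
minimal pieces: {0:k, 1:l, 2:i}
ways to finish when only these pieces remain (= sum over removing one remaining piece with nothing left below it):
  1 left: {1}→1  {2}→1  {5}→1
  2 left: {1,2}→2  {1,5}→2  {2,5}→2  {4,5}→1
  3 left: {1,2,5}→6  {1,4,5}→3  {2,4,5}→3  {3,4,5}→1
  4 left: {0,3,4,5}→1  {1,2,4,5}→12  {1,3,4,5}→4  {2,3,4,5}→4
  placing 0:k first → 20 extensions
  placing 1:l first → 5 extensions
  placing 2:i first → 5 extensions
total linear extensions = 30

30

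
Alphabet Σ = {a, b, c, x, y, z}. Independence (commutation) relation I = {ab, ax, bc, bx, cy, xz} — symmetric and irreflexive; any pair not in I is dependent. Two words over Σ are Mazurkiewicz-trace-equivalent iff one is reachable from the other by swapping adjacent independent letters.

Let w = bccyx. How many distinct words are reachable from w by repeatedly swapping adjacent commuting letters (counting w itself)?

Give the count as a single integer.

6

0(b) covers ∅
1(c) covers ∅
2(c) covers 1:c
3(y) covers 0:b
4(x) covers 2:c, 3:y
floor of heap: 0:b, 1:c
completions by unplaced set U, small U first (add the entries for U minus each lowest piece of U):
  |U|=1: {4}:1
  |U|=2: {2,4}:1  {3,4}:1
  |U|=3: {0,3,4}:1  {1,2,4}:1  {2,3,4}:2
  start at 0(b): 3
  start at 1(c): 3
sum over floor = 6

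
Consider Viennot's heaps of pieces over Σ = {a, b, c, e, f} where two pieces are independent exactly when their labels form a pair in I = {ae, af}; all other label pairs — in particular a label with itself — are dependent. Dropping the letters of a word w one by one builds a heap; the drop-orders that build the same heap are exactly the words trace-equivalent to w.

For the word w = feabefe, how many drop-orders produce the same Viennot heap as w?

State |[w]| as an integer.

3

#0=f has no predecessor
#1=e depends on [0:f]
#2=a has no predecessor
#3=b depends on [1:e, 2:a]
#4=e depends on [3:b]
#5=f depends on [4:e]
#6=e depends on [5:f]
sources: [0:f, 2:a]
N(rest) = Σ N(rest − s) over sources s of rest; N(one piece) = 1:
  size 1 → [6]=1
  size 2 → [5,6]=1
  size 3 → [4,5,6]=1
  size 4 → [3,4,5,6]=1
  size 5 → [1,3,4,5,6]=1  [2,3,4,5,6]=1
  first=0(f) contributes 2
  first=2(a) contributes 1
|[w]| = 3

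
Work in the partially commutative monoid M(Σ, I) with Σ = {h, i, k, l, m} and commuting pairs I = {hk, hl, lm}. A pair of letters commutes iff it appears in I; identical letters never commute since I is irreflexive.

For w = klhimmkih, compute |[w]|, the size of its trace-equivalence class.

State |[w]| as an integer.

0(k) covers ∅
1(l) covers 0:k
2(h) covers ∅
3(i) covers 1:l, 2:h
4(m) covers 3:i
5(m) covers 4:m
6(k) covers 5:m
7(i) covers 6:k
8(h) covers 7:i
floor of heap: 0:k, 2:h
completions by unplaced set U, small U first (add the entries for U minus each lowest piece of U):
  |U|=1: {8}:1
  |U|=2: {7,8}:1
  |U|=3: {6,7,8}:1
  |U|=4: {5,6,7,8}:1
  |U|=5: {4,5,6,7,8}:1
  |U|=6: {3,4,5,6,7,8}:1
  |U|=7: {1,3,4,5,6,7,8}:1  {2,3,4,5,6,7,8}:1
  start at 0(k): 2
  start at 2(h): 1
sum over floor = 3

3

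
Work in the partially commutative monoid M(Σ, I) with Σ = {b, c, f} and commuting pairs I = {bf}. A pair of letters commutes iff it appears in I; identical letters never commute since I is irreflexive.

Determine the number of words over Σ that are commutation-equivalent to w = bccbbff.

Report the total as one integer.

6

#0=b has no predecessor
#1=c depends on [0:b]
#2=c depends on [1:c]
#3=b depends on [2:c]
#4=b depends on [3:b]
#5=f depends on [2:c]
#6=f depends on [5:f]
sources: [0:b]
N(rest) = Σ N(rest − s) over sources s of rest; N(one piece) = 1:
  size 1 → [4]=1  [6]=1
  size 2 → [3,4]=1  [4,6]=2  [5,6]=1
  size 3 → [3,4,6]=3  [4,5,6]=3
  size 4 → [3,4,5,6]=6
  size 5 → [2,3,4,5,6]=6
  first=0(b) contributes 6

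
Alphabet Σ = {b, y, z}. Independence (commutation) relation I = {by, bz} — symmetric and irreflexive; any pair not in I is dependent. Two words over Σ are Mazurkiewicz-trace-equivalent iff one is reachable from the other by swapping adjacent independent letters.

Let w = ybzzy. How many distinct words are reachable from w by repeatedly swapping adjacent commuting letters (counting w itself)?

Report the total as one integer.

#0=y has no predecessor
#1=b has no predecessor
#2=z depends on [0:y]
#3=z depends on [2:z]
#4=y depends on [3:z]
sources: [0:y, 1:b]
N(rest) = Σ N(rest − s) over sources s of rest; N(one piece) = 1:
  size 1 → [1]=1  [4]=1
  size 2 → [1,4]=2  [3,4]=1
  size 3 → [1,3,4]=3  [2,3,4]=1
  first=0(y) contributes 4
  first=1(b) contributes 1
|[w]| = 5

5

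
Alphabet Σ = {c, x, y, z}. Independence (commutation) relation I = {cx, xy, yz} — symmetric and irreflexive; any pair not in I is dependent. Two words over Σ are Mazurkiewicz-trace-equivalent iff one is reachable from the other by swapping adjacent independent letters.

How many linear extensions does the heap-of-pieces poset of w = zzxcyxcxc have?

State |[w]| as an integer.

piece 0:z — minimal
piece 1:z rests on {0:z}
piece 2:x rests on {1:z}
piece 3:c rests on {1:z}
piece 4:y rests on {3:c}
piece 5:x rests on {2:x}
piece 6:c rests on {4:y}
piece 7:x rests on {5:x}
piece 8:c rests on {6:c}
minimal pieces: {0:z}
ways to finish when only these pieces remain (= sum over removing one remaining piece with nothing left below it):
  1 left: {7}→1  {8}→1
  2 left: {5,7}→1  {6,8}→1  {7,8}→2
  3 left: {2,5,7}→1  {4,6,8}→1  {5,7,8}→3  {6,7,8}→3
  4 left: {2,5,7,8}→4  {3,4,6,8}→1  {4,6,7,8}→4  {5,6,7,8}→6
  5 left: {2,5,6,7,8}→10  {3,4,6,7,8}→5  {4,5,6,7,8}→10
  6 left: {2,4,5,6,7,8}→20  {3,4,5,6,7,8}→15
  7 left: {2,3,4,5,6,7,8}→35
  placing 0:z first → 35 extensions

35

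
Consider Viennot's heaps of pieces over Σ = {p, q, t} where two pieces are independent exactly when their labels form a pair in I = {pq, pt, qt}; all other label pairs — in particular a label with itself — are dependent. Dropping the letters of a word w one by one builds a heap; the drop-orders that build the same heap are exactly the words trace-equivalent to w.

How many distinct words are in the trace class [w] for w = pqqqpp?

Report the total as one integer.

20

0(p) covers ∅
1(q) covers ∅
2(q) covers 1:q
3(q) covers 2:q
4(p) covers 0:p
5(p) covers 4:p
floor of heap: 0:p, 1:q
completions by unplaced set U, small U first (add the entries for U minus each lowest piece of U):
  |U|=1: {3}:1  {5}:1
  |U|=2: {2,3}:1  {3,5}:2  {4,5}:1
  |U|=3: {0,4,5}:1  {1,2,3}:1  {2,3,5}:3  {3,4,5}:3
  |U|=4: {0,3,4,5}:4  {1,2,3,5}:4  {2,3,4,5}:6
  start at 0(p): 10
  start at 1(q): 10
sum over floor = 20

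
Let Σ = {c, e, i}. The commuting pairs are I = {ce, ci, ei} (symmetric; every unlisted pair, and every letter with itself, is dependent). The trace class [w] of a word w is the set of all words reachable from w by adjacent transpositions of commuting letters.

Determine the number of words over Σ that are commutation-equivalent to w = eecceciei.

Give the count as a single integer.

drop 0:e onto floor
drop 1:e onto {0:e}
drop 2:c onto floor
drop 3:c onto {2:c}
drop 4:e onto {1:e}
drop 5:c onto {3:c}
drop 6:i onto floor
drop 7:e onto {4:e}
drop 8:i onto {6:i}
ground layer = {0:e, 2:c, 6:i}
drop-orders for the pieces not yet dropped (sum over which currently-grounded one goes next):
  1 to go: {5} 1  {7} 1  {8} 1
  2 to go: {3,5} 1  {4,7} 1  {5,7} 2  {5,8} 2  {6,8} 1  {7,8} 2
  3 to go: {1,4,7} 1  {2,3,5} 1  {3,5,7} 3  {3,5,8} 3  {4,5,7} 3  {4,7,8} 3  {5,6,8} 3  {5,7,8} 6  {6,7,8} 3
  4 to go: {0,1,4,7} 1  {1,4,5,7} 4  {1,4,7,8} 4  {2,3,5,7} 4  {2,3,5,8} 4  {3,4,5,7} 6  {3,5,6,8} 6  {3,5,7,8} 12  {4,5,7,8} 12  {4,6,7,8} 6  {5,6,7,8} 12
  5 to go: {0,1,4,5,7} 5  {0,1,4,7,8} 5  {1,3,4,5,7} 10  {1,4,5,7,8} 20  {1,4,6,7,8} 10  {2,3,4,5,7} 10  {2,3,5,6,8} 10  {2,3,5,7,8} 20  {3,4,5,7,8} 30  {3,5,6,7,8} 30  {4,5,6,7,8} 30
  6 to go: {0,1,3,4,5,7} 15  {0,1,4,5,7,8} 30  {0,1,4,6,7,8} 15  {1,2,3,4,5,7} 20  {1,3,4,5,7,8} 60  {1,4,5,6,7,8} 60  {2,3,4,5,7,8} 60  {2,3,5,6,7,8} 60  {3,4,5,6,7,8} 90
  7 to go: {0,1,2,3,4,5,7} 35  {0,1,3,4,5,7,8} 105  {0,1,4,5,6,7,8} 105  {1,2,3,4,5,7,8} 140  {1,3,4,5,6,7,8} 210  {2,3,4,5,6,7,8} 210
  if 0:e drops first: 560 orders
  if 2:c drops first: 420 orders
  if 6:i drops first: 280 orders
heap linearizations: 1260

1260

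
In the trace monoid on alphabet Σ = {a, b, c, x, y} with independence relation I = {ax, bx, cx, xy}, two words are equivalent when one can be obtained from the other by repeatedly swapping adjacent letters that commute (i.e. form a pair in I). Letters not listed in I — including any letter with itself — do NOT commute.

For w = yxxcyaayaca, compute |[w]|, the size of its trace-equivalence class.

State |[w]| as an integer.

55

0(y) covers ∅
1(x) covers ∅
2(x) covers 1:x
3(c) covers 0:y
4(y) covers 3:c
5(a) covers 4:y
6(a) covers 5:a
7(y) covers 6:a
8(a) covers 7:y
9(c) covers 8:a
10(a) covers 9:c
floor of heap: 0:y, 1:x
completions by unplaced set U, small U first (add the entries for U minus each lowest piece of U):
  |U|=1: {2}:1  {10}:1
  |U|=2: {1,2}:1  {2,10}:2  {9,10}:1
  |U|=3: {1,2,10}:3  {2,9,10}:3  {8,9,10}:1
  |U|=4: {1,2,9,10}:6  {2,8,9,10}:4  {7,8,9,10}:1
  |U|=5: {1,2,8,9,10}:10  {2,7,8,9,10}:5  {6,7,8,9,10}:1
  |U|=6: {1,2,7,8,9,10}:15  {2,6,7,8,9,10}:6  {5,6,7,8,9,10}:1
  |U|=7: {1,2,6,7,8,9,10}:21  {2,5,6,7,8,9,10}:7  {4,5,6,7,8,9,10}:1
  |U|=8: {1,2,5,6,7,8,9,10}:28  {2,4,5,6,7,8,9,10}:8  {3,4,5,6,7,8,9,10}:1
  |U|=9: {0,3,4,5,6,7,8,9,10}:1  {1,2,4,5,6,7,8,9,10}:36  {2,3,4,5,6,7,8,9,10}:9
  start at 0(y): 45
  start at 1(x): 10
sum over floor = 55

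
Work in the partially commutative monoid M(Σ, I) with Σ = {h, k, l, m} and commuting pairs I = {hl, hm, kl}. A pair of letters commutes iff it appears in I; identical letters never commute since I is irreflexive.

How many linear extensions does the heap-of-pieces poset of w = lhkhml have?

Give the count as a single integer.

10

drop 0:l onto floor
drop 1:h onto floor
drop 2:k onto {1:h}
drop 3:h onto {2:k}
drop 4:m onto {0:l, 2:k}
drop 5:l onto {4:m}
ground layer = {0:l, 1:h}
drop-orders for the pieces not yet dropped (sum over which currently-grounded one goes next):
  1 to go: {3} 1  {5} 1
  2 to go: {3,5} 2  {4,5} 1
  3 to go: {0,4,5} 1  {3,4,5} 3
  4 to go: {0,3,4,5} 4  {2,3,4,5} 3
  if 0:l drops first: 3 orders
  if 1:h drops first: 7 orders
heap linearizations: 10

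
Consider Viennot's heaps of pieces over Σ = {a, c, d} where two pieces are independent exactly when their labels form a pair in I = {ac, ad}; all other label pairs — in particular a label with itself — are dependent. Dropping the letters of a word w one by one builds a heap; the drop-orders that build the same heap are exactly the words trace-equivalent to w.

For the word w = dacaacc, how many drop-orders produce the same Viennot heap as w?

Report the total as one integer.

35

#0=d has no predecessor
#1=a has no predecessor
#2=c depends on [0:d]
#3=a depends on [1:a]
#4=a depends on [3:a]
#5=c depends on [2:c]
#6=c depends on [5:c]
sources: [0:d, 1:a]
N(rest) = Σ N(rest − s) over sources s of rest; N(one piece) = 1:
  size 1 → [4]=1  [6]=1
  size 2 → [3,4]=1  [4,6]=2  [5,6]=1
  size 3 → [1,3,4]=1  [2,5,6]=1  [3,4,6]=3  [4,5,6]=3
  size 4 → [0,2,5,6]=1  [1,3,4,6]=4  [2,4,5,6]=4  [3,4,5,6]=6
  size 5 → [0,2,4,5,6]=5  [1,3,4,5,6]=10  [2,3,4,5,6]=10
  first=0(d) contributes 20
  first=1(a) contributes 15
|[w]| = 35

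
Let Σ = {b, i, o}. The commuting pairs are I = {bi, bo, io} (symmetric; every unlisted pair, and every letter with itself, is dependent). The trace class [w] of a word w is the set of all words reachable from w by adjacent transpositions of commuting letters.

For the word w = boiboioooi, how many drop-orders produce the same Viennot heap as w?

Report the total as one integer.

2520

#0=b has no predecessor
#1=o has no predecessor
#2=i has no predecessor
#3=b depends on [0:b]
#4=o depends on [1:o]
#5=i depends on [2:i]
#6=o depends on [4:o]
#7=o depends on [6:o]
#8=o depends on [7:o]
#9=i depends on [5:i]
sources: [0:b, 1:o, 2:i]
N(rest) = Σ N(rest − s) over sources s of rest; N(one piece) = 1:
  size 1 → [3]=1  [8]=1  [9]=1
  size 2 → [0,3]=1  [3,8]=2  [3,9]=2  [5,9]=1  [7,8]=1  [8,9]=2
  size 3 → [0,3,8]=3  [0,3,9]=3  [2,5,9]=1  [3,5,9]=3  [3,7,8]=3  [3,8,9]=6  [5,8,9]=3  [6,7,8]=1  [7,8,9]=3
  size 4 → [0,3,5,9]=6  [0,3,7,8]=6  [0,3,8,9]=12  [2,3,5,9]=4  [2,5,8,9]=4  [3,5,8,9]=12  [3,6,7,8]=4  [3,7,8,9]=12  [4,6,7,8]=1  [5,7,8,9]=6  [6,7,8,9]=4
  size 5 → [0,2,3,5,9]=10  [0,3,5,8,9]=30  [0,3,6,7,8]=10  [0,3,7,8,9]=30  [1,4,6,7,8]=1  [2,3,5,8,9]=20  [2,5,7,8,9]=10  [3,4,6,7,8]=5  [3,5,7,8,9]=30  [3,6,7,8,9]=20  [4,6,7,8,9]=5  [5,6,7,8,9]=10
  size 6 → [0,2,3,5,8,9]=60  [0,3,4,6,7,8]=15  [0,3,5,7,8,9]=90  [0,3,6,7,8,9]=60  [1,3,4,6,7,8]=6  [1,4,6,7,8,9]=6  [2,3,5,7,8,9]=60  [2,5,6,7,8,9]=20  [3,4,6,7,8,9]=30  [3,5,6,7,8,9]=60  [4,5,6,7,8,9]=15
  size 7 → [0,1,3,4,6,7,8]=21  [0,2,3,5,7,8,9]=210  [0,3,4,6,7,8,9]=105  [0,3,5,6,7,8,9]=210  [1,3,4,6,7,8,9]=42  [1,4,5,6,7,8,9]=21  [2,3,5,6,7,8,9]=140  [2,4,5,6,7,8,9]=35  [3,4,5,6,7,8,9]=105
  size 8 → [0,1,3,4,6,7,8,9]=168  [0,2,3,5,6,7,8,9]=560  [0,3,4,5,6,7,8,9]=420  [1,2,4,5,6,7,8,9]=56  [1,3,4,5,6,7,8,9]=168  [2,3,4,5,6,7,8,9]=280
  first=0(b) contributes 504
  first=1(o) contributes 1260
  first=2(i) contributes 756
|[w]| = 2520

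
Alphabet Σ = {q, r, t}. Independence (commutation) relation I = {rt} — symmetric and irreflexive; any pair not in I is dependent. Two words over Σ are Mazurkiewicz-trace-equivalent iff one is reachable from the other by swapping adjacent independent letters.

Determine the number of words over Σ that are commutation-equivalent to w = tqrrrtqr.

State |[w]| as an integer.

4

piece 0:t — minimal
piece 1:q rests on {0:t}
piece 2:r rests on {1:q}
piece 3:r rests on {2:r}
piece 4:r rests on {3:r}
piece 5:t rests on {1:q}
piece 6:q rests on {4:r, 5:t}
piece 7:r rests on {6:q}
minimal pieces: {0:t}
ways to finish when only these pieces remain (= sum over removing one remaining piece with nothing left below it):
  1 left: {7}→1
  2 left: {6,7}→1
  3 left: {4,6,7}→1  {5,6,7}→1
  4 left: {3,4,6,7}→1  {4,5,6,7}→2
  5 left: {2,3,4,6,7}→1  {3,4,5,6,7}→3
  6 left: {2,3,4,5,6,7}→4
  placing 0:t first → 4 extensions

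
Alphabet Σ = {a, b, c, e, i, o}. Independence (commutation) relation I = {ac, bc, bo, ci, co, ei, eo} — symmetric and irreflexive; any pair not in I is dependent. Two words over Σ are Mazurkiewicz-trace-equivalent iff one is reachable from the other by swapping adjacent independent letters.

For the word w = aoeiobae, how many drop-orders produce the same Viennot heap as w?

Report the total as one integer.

#0=a has no predecessor
#1=o depends on [0:a]
#2=e depends on [0:a]
#3=i depends on [1:o]
#4=o depends on [3:i]
#5=b depends on [2:e, 3:i]
#6=a depends on [4:o, 5:b]
#7=e depends on [6:a]
sources: [0:a]
N(rest) = Σ N(rest − s) over sources s of rest; N(one piece) = 1:
  size 1 → [7]=1
  size 2 → [6,7]=1
  size 3 → [4,6,7]=1  [5,6,7]=1
  size 4 → [2,5,6,7]=1  [4,5,6,7]=2
  size 5 → [2,4,5,6,7]=3  [3,4,5,6,7]=2
  size 6 → [1,3,4,5,6,7]=2  [2,3,4,5,6,7]=5
  first=0(a) contributes 7

7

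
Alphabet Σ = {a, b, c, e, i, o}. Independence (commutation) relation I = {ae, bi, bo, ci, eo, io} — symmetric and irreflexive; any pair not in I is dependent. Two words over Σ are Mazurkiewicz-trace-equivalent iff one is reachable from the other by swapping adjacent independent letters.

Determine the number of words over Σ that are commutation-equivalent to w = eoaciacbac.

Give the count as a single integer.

piece 0:e — minimal
piece 1:o — minimal
piece 2:a rests on {1:o}
piece 3:c rests on {0:e, 2:a}
piece 4:i rests on {0:e, 2:a}
piece 5:a rests on {3:c, 4:i}
piece 6:c rests on {5:a}
piece 7:b rests on {6:c}
piece 8:a rests on {7:b}
piece 9:c rests on {8:a}
minimal pieces: {0:e, 1:o}
ways to finish when only these pieces remain (= sum over removing one remaining piece with nothing left below it):
  1 left: {9}→1
  2 left: {8,9}→1
  3 left: {7,8,9}→1
  4 left: {6,7,8,9}→1
  5 left: {5,6,7,8,9}→1
  6 left: {3,5,6,7,8,9}→1  {4,5,6,7,8,9}→1
  7 left: {3,4,5,6,7,8,9}→2
  8 left: {0,3,4,5,6,7,8,9}→2  {2,3,4,5,6,7,8,9}→2
  placing 0:e first → 2 extensions
  placing 1:o first → 4 extensions
total linear extensions = 6

6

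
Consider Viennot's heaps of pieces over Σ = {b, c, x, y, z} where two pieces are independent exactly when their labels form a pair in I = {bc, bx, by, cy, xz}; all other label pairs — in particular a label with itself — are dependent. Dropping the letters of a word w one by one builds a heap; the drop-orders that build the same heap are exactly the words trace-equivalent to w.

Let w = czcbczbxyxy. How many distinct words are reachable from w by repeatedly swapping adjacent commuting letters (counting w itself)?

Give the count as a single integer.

31

piece 0:c — minimal
piece 1:z rests on {0:c}
piece 2:c rests on {1:z}
piece 3:b rests on {1:z}
piece 4:c rests on {2:c}
piece 5:z rests on {3:b, 4:c}
piece 6:b rests on {5:z}
piece 7:x rests on {4:c}
piece 8:y rests on {5:z, 7:x}
piece 9:x rests on {8:y}
piece 10:y rests on {9:x}
minimal pieces: {0:c}
ways to finish when only these pieces remain (= sum over removing one remaining piece with nothing left below it):
  1 left: {6}→1  {10}→1
  2 left: {6,10}→2  {9,10}→1
  3 left: {6,9,10}→3  {8,9,10}→1
  4 left: {6,8,9,10}→4  {7,8,9,10}→1
  5 left: {5,6,8,9,10}→4  {6,7,8,9,10}→5
  6 left: {3,5,6,8,9,10}→4  {5,6,7,8,9,10}→9
  7 left: {3,5,6,7,8,9,10}→13  {4,5,6,7,8,9,10}→9
  8 left: {2,4,5,6,7,8,9,10}→9  {3,4,5,6,7,8,9,10}→22
  9 left: {2,3,4,5,6,7,8,9,10}→31
  placing 0:c first → 31 extensions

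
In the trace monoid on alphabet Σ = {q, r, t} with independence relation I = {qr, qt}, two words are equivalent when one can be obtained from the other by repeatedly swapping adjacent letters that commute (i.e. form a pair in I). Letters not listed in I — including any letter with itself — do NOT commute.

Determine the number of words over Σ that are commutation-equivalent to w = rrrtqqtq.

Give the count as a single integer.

56

#0=r has no predecessor
#1=r depends on [0:r]
#2=r depends on [1:r]
#3=t depends on [2:r]
#4=q has no predecessor
#5=q depends on [4:q]
#6=t depends on [3:t]
#7=q depends on [5:q]
sources: [0:r, 4:q]
N(rest) = Σ N(rest − s) over sources s of rest; N(one piece) = 1:
  size 1 → [6]=1  [7]=1
  size 2 → [3,6]=1  [5,7]=1  [6,7]=2
  size 3 → [2,3,6]=1  [3,6,7]=3  [4,5,7]=1  [5,6,7]=3
  size 4 → [1,2,3,6]=1  [2,3,6,7]=4  [3,5,6,7]=6  [4,5,6,7]=4
  size 5 → [0,1,2,3,6]=1  [1,2,3,6,7]=5  [2,3,5,6,7]=10  [3,4,5,6,7]=10
  size 6 → [0,1,2,3,6,7]=6  [1,2,3,5,6,7]=15  [2,3,4,5,6,7]=20
  first=0(r) contributes 35
  first=4(q) contributes 21
|[w]| = 56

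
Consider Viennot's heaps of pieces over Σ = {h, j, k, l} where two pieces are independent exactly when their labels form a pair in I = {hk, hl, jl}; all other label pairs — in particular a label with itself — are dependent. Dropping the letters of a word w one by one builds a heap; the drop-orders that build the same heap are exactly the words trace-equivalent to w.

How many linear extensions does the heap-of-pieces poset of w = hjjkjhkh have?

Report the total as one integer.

piece 0:h — minimal
piece 1:j rests on {0:h}
piece 2:j rests on {1:j}
piece 3:k rests on {2:j}
piece 4:j rests on {3:k}
piece 5:h rests on {4:j}
piece 6:k rests on {4:j}
piece 7:h rests on {5:h}
minimal pieces: {0:h}
ways to finish when only these pieces remain (= sum over removing one remaining piece with nothing left below it):
  1 left: {6}→1  {7}→1
  2 left: {5,7}→1  {6,7}→2
  3 left: {5,6,7}→3
  4 left: {4,5,6,7}→3
  5 left: {3,4,5,6,7}→3
  6 left: {2,3,4,5,6,7}→3
  placing 0:h first → 3 extensions

3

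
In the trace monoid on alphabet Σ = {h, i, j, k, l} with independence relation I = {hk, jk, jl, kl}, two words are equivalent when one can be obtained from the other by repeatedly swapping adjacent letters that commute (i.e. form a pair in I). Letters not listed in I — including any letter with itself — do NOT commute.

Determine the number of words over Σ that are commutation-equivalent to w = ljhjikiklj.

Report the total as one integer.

12

drop 0:l onto floor
drop 1:j onto floor
drop 2:h onto {0:l, 1:j}
drop 3:j onto {2:h}
drop 4:i onto {3:j}
drop 5:k onto {4:i}
drop 6:i onto {5:k}
drop 7:k onto {6:i}
drop 8:l onto {6:i}
drop 9:j onto {6:i}
ground layer = {0:l, 1:j}
drop-orders for the pieces not yet dropped (sum over which currently-grounded one goes next):
  1 to go: {7} 1  {8} 1  {9} 1
  2 to go: {7,8} 2  {7,9} 2  {8,9} 2
  3 to go: {7,8,9} 6
  4 to go: {6,7,8,9} 6
  5 to go: {5,6,7,8,9} 6
  6 to go: {4,5,6,7,8,9} 6
  7 to go: {3,4,5,6,7,8,9} 6
  8 to go: {2,3,4,5,6,7,8,9} 6
  if 0:l drops first: 6 orders
  if 1:j drops first: 6 orders
heap linearizations: 12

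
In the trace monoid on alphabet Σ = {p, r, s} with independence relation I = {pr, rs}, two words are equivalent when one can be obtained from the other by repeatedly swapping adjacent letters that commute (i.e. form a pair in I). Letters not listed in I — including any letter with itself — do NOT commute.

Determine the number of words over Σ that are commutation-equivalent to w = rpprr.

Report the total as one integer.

10

0(r) covers ∅
1(p) covers ∅
2(p) covers 1:p
3(r) covers 0:r
4(r) covers 3:r
floor of heap: 0:r, 1:p
completions by unplaced set U, small U first (add the entries for U minus each lowest piece of U):
  |U|=1: {2}:1  {4}:1
  |U|=2: {1,2}:1  {2,4}:2  {3,4}:1
  |U|=3: {0,3,4}:1  {1,2,4}:3  {2,3,4}:3
  start at 0(r): 6
  start at 1(p): 4
sum over floor = 10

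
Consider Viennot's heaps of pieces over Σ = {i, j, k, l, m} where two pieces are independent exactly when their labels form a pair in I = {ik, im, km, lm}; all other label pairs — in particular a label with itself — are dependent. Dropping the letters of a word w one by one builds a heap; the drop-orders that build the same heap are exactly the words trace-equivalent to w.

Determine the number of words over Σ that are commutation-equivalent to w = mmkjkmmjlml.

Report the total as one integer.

#0=m has no predecessor
#1=m depends on [0:m]
#2=k has no predecessor
#3=j depends on [1:m, 2:k]
#4=k depends on [3:j]
#5=m depends on [3:j]
#6=m depends on [5:m]
#7=j depends on [4:k, 6:m]
#8=l depends on [7:j]
#9=m depends on [7:j]
#10=l depends on [8:l]
sources: [0:m, 2:k]
N(rest) = Σ N(rest − s) over sources s of rest; N(one piece) = 1:
  size 1 → [9]=1  [10]=1
  size 2 → [8,10]=1  [9,10]=2
  size 3 → [8,9,10]=3
  size 4 → [7,8,9,10]=3
  size 5 → [4,7,8,9,10]=3  [6,7,8,9,10]=3
  size 6 → [4,6,7,8,9,10]=6  [5,6,7,8,9,10]=3
  size 7 → [4,5,6,7,8,9,10]=9
  size 8 → [3,4,5,6,7,8,9,10]=9
  size 9 → [1,3,4,5,6,7,8,9,10]=9  [2,3,4,5,6,7,8,9,10]=9
  first=0(m) contributes 18
  first=2(k) contributes 9
|[w]| = 27

27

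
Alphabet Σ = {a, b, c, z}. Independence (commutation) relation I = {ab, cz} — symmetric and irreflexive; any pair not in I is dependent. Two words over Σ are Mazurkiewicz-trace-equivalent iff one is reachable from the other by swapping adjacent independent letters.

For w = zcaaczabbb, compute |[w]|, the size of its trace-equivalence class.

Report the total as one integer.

16

drop 0:z onto floor
drop 1:c onto floor
drop 2:a onto {0:z, 1:c}
drop 3:a onto {2:a}
drop 4:c onto {3:a}
drop 5:z onto {3:a}
drop 6:a onto {4:c, 5:z}
drop 7:b onto {4:c, 5:z}
drop 8:b onto {7:b}
drop 9:b onto {8:b}
ground layer = {0:z, 1:c}
drop-orders for the pieces not yet dropped (sum over which currently-grounded one goes next):
  1 to go: {6} 1  {9} 1
  2 to go: {6,9} 2  {8,9} 1
  3 to go: {6,8,9} 3  {7,8,9} 1
  4 to go: {6,7,8,9} 4
  5 to go: {4,6,7,8,9} 4  {5,6,7,8,9} 4
  6 to go: {4,5,6,7,8,9} 8
  7 to go: {3,4,5,6,7,8,9} 8
  8 to go: {2,3,4,5,6,7,8,9} 8
  if 0:z drops first: 8 orders
  if 1:c drops first: 8 orders
heap linearizations: 16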